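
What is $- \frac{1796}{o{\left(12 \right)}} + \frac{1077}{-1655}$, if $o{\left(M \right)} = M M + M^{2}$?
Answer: $- \frac{820639}{119160} \approx -6.8869$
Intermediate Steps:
$o{\left(M \right)} = 2 M^{2}$ ($o{\left(M \right)} = M^{2} + M^{2} = 2 M^{2}$)
$- \frac{1796}{o{\left(12 \right)}} + \frac{1077}{-1655} = - \frac{1796}{2 \cdot 12^{2}} + \frac{1077}{-1655} = - \frac{1796}{2 \cdot 144} + 1077 \left(- \frac{1}{1655}\right) = - \frac{1796}{288} - \frac{1077}{1655} = \left(-1796\right) \frac{1}{288} - \frac{1077}{1655} = - \frac{449}{72} - \frac{1077}{1655} = - \frac{820639}{119160}$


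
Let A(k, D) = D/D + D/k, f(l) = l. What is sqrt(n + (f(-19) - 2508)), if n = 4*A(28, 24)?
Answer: I*sqrt(123459)/7 ≈ 50.195*I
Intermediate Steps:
A(k, D) = 1 + D/k
n = 52/7 (n = 4*((24 + 28)/28) = 4*((1/28)*52) = 4*(13/7) = 52/7 ≈ 7.4286)
sqrt(n + (f(-19) - 2508)) = sqrt(52/7 + (-19 - 2508)) = sqrt(52/7 - 2527) = sqrt(-17637/7) = I*sqrt(123459)/7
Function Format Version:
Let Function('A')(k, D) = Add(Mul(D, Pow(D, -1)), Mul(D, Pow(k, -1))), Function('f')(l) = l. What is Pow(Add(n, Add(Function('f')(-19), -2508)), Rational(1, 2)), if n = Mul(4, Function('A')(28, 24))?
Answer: Mul(Rational(1, 7), I, Pow(123459, Rational(1, 2))) ≈ Mul(50.195, I)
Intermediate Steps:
Function('A')(k, D) = Add(1, Mul(D, Pow(k, -1)))
n = Rational(52, 7) (n = Mul(4, Mul(Pow(28, -1), Add(24, 28))) = Mul(4, Mul(Rational(1, 28), 52)) = Mul(4, Rational(13, 7)) = Rational(52, 7) ≈ 7.4286)
Pow(Add(n, Add(Function('f')(-19), -2508)), Rational(1, 2)) = Pow(Add(Rational(52, 7), Add(-19, -2508)), Rational(1, 2)) = Pow(Add(Rational(52, 7), -2527), Rational(1, 2)) = Pow(Rational(-17637, 7), Rational(1, 2)) = Mul(Rational(1, 7), I, Pow(123459, Rational(1, 2)))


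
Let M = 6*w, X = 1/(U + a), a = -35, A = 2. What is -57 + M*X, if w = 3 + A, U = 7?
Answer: -813/14 ≈ -58.071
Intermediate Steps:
w = 5 (w = 3 + 2 = 5)
X = -1/28 (X = 1/(7 - 35) = 1/(-28) = -1/28 ≈ -0.035714)
M = 30 (M = 6*5 = 30)
-57 + M*X = -57 + 30*(-1/28) = -57 - 15/14 = -813/14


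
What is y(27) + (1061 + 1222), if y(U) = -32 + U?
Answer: 2278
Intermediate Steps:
y(27) + (1061 + 1222) = (-32 + 27) + (1061 + 1222) = -5 + 2283 = 2278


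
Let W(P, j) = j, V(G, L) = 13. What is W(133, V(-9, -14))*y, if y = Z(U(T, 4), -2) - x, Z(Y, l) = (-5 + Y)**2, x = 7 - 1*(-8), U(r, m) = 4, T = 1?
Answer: -182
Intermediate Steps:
x = 15 (x = 7 + 8 = 15)
y = -14 (y = (-5 + 4)**2 - 1*15 = (-1)**2 - 15 = 1 - 15 = -14)
W(133, V(-9, -14))*y = 13*(-14) = -182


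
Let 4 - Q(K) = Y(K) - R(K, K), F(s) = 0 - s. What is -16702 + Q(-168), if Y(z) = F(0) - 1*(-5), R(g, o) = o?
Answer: -16871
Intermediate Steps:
F(s) = -s
Y(z) = 5 (Y(z) = -1*0 - 1*(-5) = 0 + 5 = 5)
Q(K) = -1 + K (Q(K) = 4 - (5 - K) = 4 + (-5 + K) = -1 + K)
-16702 + Q(-168) = -16702 + (-1 - 168) = -16702 - 169 = -16871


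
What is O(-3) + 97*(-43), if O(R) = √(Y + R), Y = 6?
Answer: -4171 + √3 ≈ -4169.3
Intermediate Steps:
O(R) = √(6 + R)
O(-3) + 97*(-43) = √(6 - 3) + 97*(-43) = √3 - 4171 = -4171 + √3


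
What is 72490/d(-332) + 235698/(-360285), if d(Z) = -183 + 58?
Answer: -348620292/600475 ≈ -580.57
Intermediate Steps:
d(Z) = -125
72490/d(-332) + 235698/(-360285) = 72490/(-125) + 235698/(-360285) = 72490*(-1/125) + 235698*(-1/360285) = -14498/25 - 78566/120095 = -348620292/600475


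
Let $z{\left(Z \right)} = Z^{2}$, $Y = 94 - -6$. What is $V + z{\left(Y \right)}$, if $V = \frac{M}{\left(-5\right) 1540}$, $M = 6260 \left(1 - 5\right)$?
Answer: $\frac{3851252}{385} \approx 10003.0$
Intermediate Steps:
$Y = 100$ ($Y = 94 + 6 = 100$)
$M = -25040$ ($M = 6260 \left(1 - 5\right) = 6260 \left(-4\right) = -25040$)
$V = \frac{1252}{385}$ ($V = - \frac{25040}{\left(-5\right) 1540} = - \frac{25040}{-7700} = \left(-25040\right) \left(- \frac{1}{7700}\right) = \frac{1252}{385} \approx 3.2519$)
$V + z{\left(Y \right)} = \frac{1252}{385} + 100^{2} = \frac{1252}{385} + 10000 = \frac{3851252}{385}$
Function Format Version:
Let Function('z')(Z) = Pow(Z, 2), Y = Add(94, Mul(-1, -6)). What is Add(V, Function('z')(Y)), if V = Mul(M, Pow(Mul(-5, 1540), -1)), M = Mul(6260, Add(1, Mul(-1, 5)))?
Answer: Rational(3851252, 385) ≈ 10003.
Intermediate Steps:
Y = 100 (Y = Add(94, 6) = 100)
M = -25040 (M = Mul(6260, Add(1, -5)) = Mul(6260, -4) = -25040)
V = Rational(1252, 385) (V = Mul(-25040, Pow(Mul(-5, 1540), -1)) = Mul(-25040, Pow(-7700, -1)) = Mul(-25040, Rational(-1, 7700)) = Rational(1252, 385) ≈ 3.2519)
Add(V, Function('z')(Y)) = Add(Rational(1252, 385), Pow(100, 2)) = Add(Rational(1252, 385), 10000) = Rational(3851252, 385)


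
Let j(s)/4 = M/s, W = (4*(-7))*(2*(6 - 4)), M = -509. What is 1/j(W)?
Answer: 28/509 ≈ 0.055010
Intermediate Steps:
W = -112 (W = -56*2 = -28*4 = -112)
j(s) = -2036/s (j(s) = 4*(-509/s) = -2036/s)
1/j(W) = 1/(-2036/(-112)) = 1/(-2036*(-1/112)) = 1/(509/28) = 28/509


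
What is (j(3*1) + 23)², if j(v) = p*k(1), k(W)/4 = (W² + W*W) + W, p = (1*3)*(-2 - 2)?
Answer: 14641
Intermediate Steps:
p = -12 (p = 3*(-4) = -12)
k(W) = 4*W + 8*W² (k(W) = 4*((W² + W*W) + W) = 4*((W² + W²) + W) = 4*(2*W² + W) = 4*(W + 2*W²) = 4*W + 8*W²)
j(v) = -144 (j(v) = -48*(1 + 2*1) = -48*(1 + 2) = -48*3 = -12*12 = -144)
(j(3*1) + 23)² = (-144 + 23)² = (-121)² = 14641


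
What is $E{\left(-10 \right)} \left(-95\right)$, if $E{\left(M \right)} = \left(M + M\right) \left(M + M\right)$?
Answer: $-38000$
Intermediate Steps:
$E{\left(M \right)} = 4 M^{2}$ ($E{\left(M \right)} = 2 M 2 M = 4 M^{2}$)
$E{\left(-10 \right)} \left(-95\right) = 4 \left(-10\right)^{2} \left(-95\right) = 4 \cdot 100 \left(-95\right) = 400 \left(-95\right) = -38000$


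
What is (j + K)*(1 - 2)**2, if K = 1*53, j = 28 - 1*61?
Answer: 20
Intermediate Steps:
j = -33 (j = 28 - 61 = -33)
K = 53
(j + K)*(1 - 2)**2 = (-33 + 53)*(1 - 2)**2 = 20*(-1)**2 = 20*1 = 20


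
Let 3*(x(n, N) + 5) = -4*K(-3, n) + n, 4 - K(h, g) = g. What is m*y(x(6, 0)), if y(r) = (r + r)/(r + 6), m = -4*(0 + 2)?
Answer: 16/17 ≈ 0.94118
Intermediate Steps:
K(h, g) = 4 - g
x(n, N) = -31/3 + 5*n/3 (x(n, N) = -5 + (-4*(4 - n) + n)/3 = -5 + ((-16 + 4*n) + n)/3 = -5 + (-16 + 5*n)/3 = -5 + (-16/3 + 5*n/3) = -31/3 + 5*n/3)
m = -8 (m = -4*2 = -8)
y(r) = 2*r/(6 + r) (y(r) = (2*r)/(6 + r) = 2*r/(6 + r))
m*y(x(6, 0)) = -16*(-31/3 + (5/3)*6)/(6 + (-31/3 + (5/3)*6)) = -16*(-31/3 + 10)/(6 + (-31/3 + 10)) = -16*(-1)/(3*(6 - 1/3)) = -16*(-1)/(3*17/3) = -16*(-1)*3/(3*17) = -8*(-2/17) = 16/17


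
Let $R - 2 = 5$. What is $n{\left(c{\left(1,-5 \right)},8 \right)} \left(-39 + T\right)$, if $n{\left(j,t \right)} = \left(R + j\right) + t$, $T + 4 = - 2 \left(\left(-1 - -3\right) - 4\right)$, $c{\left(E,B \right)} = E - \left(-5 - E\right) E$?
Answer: $-858$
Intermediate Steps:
$R = 7$ ($R = 2 + 5 = 7$)
$c{\left(E,B \right)} = E - E \left(-5 - E\right)$
$T = 0$ ($T = -4 - 2 \left(\left(-1 - -3\right) - 4\right) = -4 - 2 \left(\left(-1 + 3\right) - 4\right) = -4 - 2 \left(2 - 4\right) = -4 - -4 = -4 + 4 = 0$)
$n{\left(j,t \right)} = 7 + j + t$ ($n{\left(j,t \right)} = \left(7 + j\right) + t = 7 + j + t$)
$n{\left(c{\left(1,-5 \right)},8 \right)} \left(-39 + T\right) = \left(7 + 1 \left(6 + 1\right) + 8\right) \left(-39 + 0\right) = \left(7 + 1 \cdot 7 + 8\right) \left(-39\right) = \left(7 + 7 + 8\right) \left(-39\right) = 22 \left(-39\right) = -858$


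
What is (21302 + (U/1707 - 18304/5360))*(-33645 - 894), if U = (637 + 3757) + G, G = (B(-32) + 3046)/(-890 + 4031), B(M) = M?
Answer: -440491993018961846/598721715 ≈ -7.3572e+8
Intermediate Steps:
G = 3014/3141 (G = (-32 + 3046)/(-890 + 4031) = 3014/3141 ≈ 0.95957)
U = 13804568/3141 (U = (637 + 3757) + 3014/3141 = 4394 + 3014/3141 = 13804568/3141 ≈ 4395.0)
(21302 + (U/1707 - 18304/5360))*(-33645 - 894) = (21302 + ((13804568/3141)/1707 - 18304/5360))*(-33645 - 894) = (21302 + ((13804568/3141)*(1/1707) - 18304*1/5360))*(-34539) = (21302 + (13804568/5361687 - 1144/335))*(-34539) = (21302 - 1509239648/1796165145)*(-34539) = (38260400679142/1796165145)*(-34539) = -440491993018961846/598721715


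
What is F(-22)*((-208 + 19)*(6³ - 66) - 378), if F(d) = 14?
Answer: -402192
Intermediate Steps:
F(-22)*((-208 + 19)*(6³ - 66) - 378) = 14*((-208 + 19)*(6³ - 66) - 378) = 14*(-189*(216 - 66) - 378) = 14*(-189*150 - 378) = 14*(-28350 - 378) = 14*(-28728) = -402192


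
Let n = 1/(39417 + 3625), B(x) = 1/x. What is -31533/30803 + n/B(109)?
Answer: -1353885859/1325822726 ≈ -1.0212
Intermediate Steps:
n = 1/43042 ≈ 2.3233e-5
-31533/30803 + n/B(109) = -31533/30803 + 1/(43042*(1/109)) = -31533*1/30803 + 1/(43042*(1/109)) = -31533/30803 + (1/43042)*109 = -31533/30803 + 109/43042 = -1353885859/1325822726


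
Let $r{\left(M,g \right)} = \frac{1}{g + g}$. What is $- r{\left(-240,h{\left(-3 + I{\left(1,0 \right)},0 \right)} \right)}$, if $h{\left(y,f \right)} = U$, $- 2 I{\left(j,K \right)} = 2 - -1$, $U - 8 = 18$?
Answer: $- \frac{1}{52} \approx -0.019231$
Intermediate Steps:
$U = 26$ ($U = 8 + 18 = 26$)
$I{\left(j,K \right)} = - \frac{3}{2}$ ($I{\left(j,K \right)} = - \frac{2 - -1}{2} = - \frac{2 + 1}{2} = \left(- \frac{1}{2}\right) 3 = - \frac{3}{2}$)
$h{\left(y,f \right)} = 26$
$r{\left(M,g \right)} = \frac{1}{2 g}$
$- r{\left(-240,h{\left(-3 + I{\left(1,0 \right)},0 \right)} \right)} = - \frac{1}{2 \cdot 26} = \left(-1\right) \frac{1}{52} = - \frac{1}{52}$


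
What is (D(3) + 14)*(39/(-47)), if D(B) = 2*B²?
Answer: -1248/47 ≈ -26.553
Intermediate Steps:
(D(3) + 14)*(39/(-47)) = (2*3² + 14)*(39/(-47)) = (2*9 + 14)*(39*(-1/47)) = (18 + 14)*(-39/47) = 32*(-39/47) = -1248/47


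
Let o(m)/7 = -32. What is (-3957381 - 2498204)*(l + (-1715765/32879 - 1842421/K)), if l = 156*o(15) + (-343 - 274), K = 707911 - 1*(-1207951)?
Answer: 14482414089721507744195/62991626698 ≈ 2.2991e+11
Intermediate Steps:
o(m) = -224 (o(m) = 7*(-32) = -224)
K = 1915862 (K = 707911 + 1207951 = 1915862)
l = -35561 (l = 156*(-224) + (-343 - 274) = -34944 - 617 = -35561)
(-3957381 - 2498204)*(l + (-1715765/32879 - 1842421/K)) = (-3957381 - 2498204)*(-35561 + (-1715765/32879 - 1842421/1915862)) = -6455585*(-35561 + (-1715765*1/32879 - 1842421*1/1915862)) = -6455585*(-35561 + (-1715765/32879 - 1842421/1915862)) = -6455585*(-35561 - 3347745924489/62991626698) = -6455585*(-2243392982932067/62991626698) = 14482414089721507744195/62991626698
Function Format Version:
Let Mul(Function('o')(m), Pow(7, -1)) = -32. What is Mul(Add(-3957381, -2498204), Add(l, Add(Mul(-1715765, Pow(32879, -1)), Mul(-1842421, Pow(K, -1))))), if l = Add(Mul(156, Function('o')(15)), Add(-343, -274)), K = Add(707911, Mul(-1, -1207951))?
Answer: Rational(14482414089721507744195, 62991626698) ≈ 2.2991e+11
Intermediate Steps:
Function('o')(m) = -224 (Function('o')(m) = Mul(7, -32) = -224)
K = 1915862 (K = Add(707911, 1207951) = 1915862)
l = -35561 (l = Add(Mul(156, -224), Add(-343, -274)) = Add(-34944, -617) = -35561)
Mul(Add(-3957381, -2498204), Add(l, Add(Mul(-1715765, Pow(32879, -1)), Mul(-1842421, Pow(K, -1))))) = Mul(Add(-3957381, -2498204), Add(-35561, Add(Mul(-1715765, Pow(32879, -1)), Mul(-1842421, Pow(1915862, -1))))) = Mul(-6455585, Add(-35561, Add(Mul(-1715765, Rational(1, 32879)), Mul(-1842421, Rational(1, 1915862))))) = Mul(-6455585, Add(-35561, Add(Rational(-1715765, 32879), Rational(-1842421, 1915862)))) = Mul(-6455585, Add(-35561, Rational(-3347745924489, 62991626698))) = Mul(-6455585, Rational(-2243392982932067, 62991626698)) = Rational(14482414089721507744195, 62991626698)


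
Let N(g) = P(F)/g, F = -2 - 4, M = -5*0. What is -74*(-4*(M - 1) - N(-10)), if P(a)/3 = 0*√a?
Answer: -296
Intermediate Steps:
M = 0
F = -6
P(a) = 0 (P(a) = 3*(0*√a) = 3*0 = 0)
N(g) = 0 (N(g) = 0/g = 0)
-74*(-4*(M - 1) - N(-10)) = -74*(-4*(0 - 1) - 1*0) = -74*(-4*(-1) + 0) = -74*(4 + 0) = -74*4 = -296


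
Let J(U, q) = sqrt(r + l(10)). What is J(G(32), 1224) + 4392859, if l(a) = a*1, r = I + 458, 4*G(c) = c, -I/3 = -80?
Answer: 4392859 + 2*sqrt(177) ≈ 4.3929e+6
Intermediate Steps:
I = 240 (I = -3*(-80) = 240)
G(c) = c/4
r = 698 (r = 240 + 458 = 698)
l(a) = a
J(U, q) = 2*sqrt(177) (J(U, q) = sqrt(698 + 10) = sqrt(708) = 2*sqrt(177))
J(G(32), 1224) + 4392859 = 2*sqrt(177) + 4392859 = 4392859 + 2*sqrt(177)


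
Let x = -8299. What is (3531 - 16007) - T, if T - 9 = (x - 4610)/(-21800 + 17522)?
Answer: -17807913/1426 ≈ -12488.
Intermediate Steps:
T = 17137/1426 (T = 9 + (-8299 - 4610)/(-21800 + 17522) = 9 - 12909/(-4278) = 9 - 12909*(-1/4278) = 9 + 4303/1426 = 17137/1426 ≈ 12.018)
(3531 - 16007) - T = (3531 - 16007) - 1*17137/1426 = -12476 - 17137/1426 = -17807913/1426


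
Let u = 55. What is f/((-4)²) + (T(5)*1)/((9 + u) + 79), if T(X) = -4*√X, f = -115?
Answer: -115/16 - 4*√5/143 ≈ -7.2500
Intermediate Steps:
f/((-4)²) + (T(5)*1)/((9 + u) + 79) = -115/((-4)²) + (-4*√5*1)/((9 + 55) + 79) = -115/16 + (-4*√5)/(64 + 79) = -115*1/16 - 4*√5/143 = -115/16 - 4*√5*(1/143) = -115/16 - 4*√5/143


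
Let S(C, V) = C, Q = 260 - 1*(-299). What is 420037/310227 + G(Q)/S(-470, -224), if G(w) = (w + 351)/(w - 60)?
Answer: 9822897104/7275753831 ≈ 1.3501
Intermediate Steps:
Q = 559 (Q = 260 + 299 = 559)
G(w) = (351 + w)/(-60 + w)
420037/310227 + G(Q)/S(-470, -224) = 420037/310227 + ((351 + 559)/(-60 + 559))/(-470) = 420037*(1/310227) + (910/499)*(-1/470) = 420037/310227 + ((1/499)*910)*(-1/470) = 420037/310227 + (910/499)*(-1/470) = 420037/310227 - 91/23453 = 9822897104/7275753831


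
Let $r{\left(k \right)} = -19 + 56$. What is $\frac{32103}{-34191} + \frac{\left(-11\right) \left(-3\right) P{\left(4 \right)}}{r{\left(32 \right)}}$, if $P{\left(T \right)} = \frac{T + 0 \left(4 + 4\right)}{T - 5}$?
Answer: $- \frac{21843}{4847} \approx -4.5065$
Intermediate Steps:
$r{\left(k \right)} = 37$
$P{\left(T \right)} = \frac{T}{-5 + T}$ ($P{\left(T \right)} = \frac{T + 0 \cdot 8}{-5 + T} = \frac{T + 0}{-5 + T} = \frac{T}{-5 + T}$)
$\frac{32103}{-34191} + \frac{\left(-11\right) \left(-3\right) P{\left(4 \right)}}{r{\left(32 \right)}} = \frac{32103}{-34191} + \frac{\left(-11\right) \left(-3\right) \frac{4}{-5 + 4}}{37} = 32103 \left(- \frac{1}{34191}\right) + 33 \frac{4}{-1} \cdot \frac{1}{37} = - \frac{123}{131} + 33 \cdot 4 \left(-1\right) \frac{1}{37} = - \frac{123}{131} + 33 \left(-4\right) \frac{1}{37} = - \frac{123}{131} - \frac{132}{37} = - \frac{21843}{4847}$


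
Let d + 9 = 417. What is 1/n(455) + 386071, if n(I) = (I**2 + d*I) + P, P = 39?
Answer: 151611625985/392704 ≈ 3.8607e+5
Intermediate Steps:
d = 408 (d = -9 + 417 = 408)
n(I) = 39 + I**2 + 408*I (n(I) = (I**2 + 408*I) + 39 = 39 + I**2 + 408*I)
1/n(455) + 386071 = 1/(39 + 455**2 + 408*455) + 386071 = 1/(39 + 207025 + 185640) + 386071 = 1/392704 + 386071 = 151611625985/392704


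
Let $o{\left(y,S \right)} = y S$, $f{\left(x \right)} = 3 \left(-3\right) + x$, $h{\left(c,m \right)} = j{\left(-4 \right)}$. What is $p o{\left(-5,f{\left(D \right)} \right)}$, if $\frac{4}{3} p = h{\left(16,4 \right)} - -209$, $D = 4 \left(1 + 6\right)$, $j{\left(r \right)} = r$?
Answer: $- \frac{58425}{4} \approx -14606.0$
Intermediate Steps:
$h{\left(c,m \right)} = -4$
$D = 28$ ($D = 4 \cdot 7 = 28$)
$f{\left(x \right)} = -9 + x$
$o{\left(y,S \right)} = S y$
$p = \frac{615}{4}$ ($p = \frac{3 \left(-4 - -209\right)}{4} = \frac{3 \left(-4 + 209\right)}{4} = \frac{3}{4} \cdot 205 = \frac{615}{4} \approx 153.75$)
$p o{\left(-5,f{\left(D \right)} \right)} = \frac{615 \left(-9 + 28\right) \left(-5\right)}{4} = \frac{615 \cdot 19 \left(-5\right)}{4} = \frac{615}{4} \left(-95\right) = - \frac{58425}{4}$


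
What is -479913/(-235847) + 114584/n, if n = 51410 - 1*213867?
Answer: 50940933593/38314996079 ≈ 1.3295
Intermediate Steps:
n = -162457 (n = 51410 - 213867 = -162457)
-479913/(-235847) + 114584/n = -479913/(-235847) + 114584/(-162457) = -479913*(-1/235847) + 114584*(-1/162457) = 479913/235847 - 114584/162457 = 50940933593/38314996079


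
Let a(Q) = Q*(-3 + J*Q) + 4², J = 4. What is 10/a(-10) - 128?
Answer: -28539/223 ≈ -127.98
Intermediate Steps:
a(Q) = 16 + Q*(-3 + 4*Q) (a(Q) = Q*(-3 + 4*Q) + 4² = Q*(-3 + 4*Q) + 16 = 16 + Q*(-3 + 4*Q))
10/a(-10) - 128 = 10/(16 - 3*(-10) + 4*(-10)²) - 128 = 10/(16 + 30 + 4*100) - 128 = 10/(16 + 30 + 400) - 128 = 10/446 - 128 = (1/446)*10 - 128 = 5/223 - 128 = -28539/223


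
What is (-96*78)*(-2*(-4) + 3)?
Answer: -82368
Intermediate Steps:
(-96*78)*(-2*(-4) + 3) = -7488*(8 + 3) = -7488*11 = -82368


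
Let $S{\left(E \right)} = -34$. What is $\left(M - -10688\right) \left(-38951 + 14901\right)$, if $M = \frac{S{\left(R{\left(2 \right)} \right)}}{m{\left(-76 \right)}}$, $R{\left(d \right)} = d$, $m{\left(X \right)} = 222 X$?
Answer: $- \frac{29303295125}{114} \approx -2.5705 \cdot 10^{8}$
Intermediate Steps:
$M = \frac{17}{8436}$ ($M = - \frac{34}{222 \left(-76\right)} = - \frac{34}{-16872} = \left(-34\right) \left(- \frac{1}{16872}\right) = \frac{17}{8436} \approx 0.0020152$)
$\left(M - -10688\right) \left(-38951 + 14901\right) = \left(\frac{17}{8436} - -10688\right) \left(-38951 + 14901\right) = \left(\frac{17}{8436} + \left(-6604 + 17292\right)\right) \left(-24050\right) = \left(\frac{17}{8436} + 10688\right) \left(-24050\right) = \frac{90163985}{8436} \left(-24050\right) = - \frac{29303295125}{114}$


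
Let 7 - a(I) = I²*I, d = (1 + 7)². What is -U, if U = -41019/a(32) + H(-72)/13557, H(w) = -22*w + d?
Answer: -610084711/444140877 ≈ -1.3736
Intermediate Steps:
d = 64 (d = 8² = 64)
a(I) = 7 - I³ (a(I) = 7 - I²*I = 7 - I³)
H(w) = 64 - 22*w (H(w) = -22*w + 64 = 64 - 22*w)
U = 610084711/444140877 (U = -41019/(7 - 1*32³) + (64 - 22*(-72))/13557 = -41019/(7 - 1*32768) + (64 + 1584)*(1/13557) = -41019/(7 - 32768) + 1648*(1/13557) = -41019/(-32761) + 1648/13557 = -41019*(-1/32761) + 1648/13557 = 41019/32761 + 1648/13557 = 610084711/444140877 ≈ 1.3736)
-U = -1*610084711/444140877 = -610084711/444140877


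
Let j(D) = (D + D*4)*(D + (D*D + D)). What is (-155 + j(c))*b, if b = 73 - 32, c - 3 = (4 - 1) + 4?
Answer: 239645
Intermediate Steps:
c = 10 (c = 3 + ((4 - 1) + 4) = 3 + (3 + 4) = 3 + 7 = 10)
b = 41
j(D) = 5*D*(D² + 2*D) (j(D) = (D + 4*D)*(D + (D² + D)) = (5*D)*(D + (D + D²)) = (5*D)*(D² + 2*D) = 5*D*(D² + 2*D))
(-155 + j(c))*b = (-155 + 5*10²*(2 + 10))*41 = (-155 + 5*100*12)*41 = (-155 + 6000)*41 = 5845*41 = 239645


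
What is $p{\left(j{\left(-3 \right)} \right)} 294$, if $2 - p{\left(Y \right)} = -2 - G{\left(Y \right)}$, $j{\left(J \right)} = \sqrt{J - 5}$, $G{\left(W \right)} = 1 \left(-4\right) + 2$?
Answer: $588$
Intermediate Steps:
$G{\left(W \right)} = -2$ ($G{\left(W \right)} = -4 + 2 = -2$)
$j{\left(J \right)} = \sqrt{-5 + J}$
$p{\left(Y \right)} = 2$ ($p{\left(Y \right)} = 2 - \left(-2 - -2\right) = 2 - \left(-2 + 2\right) = 2 - 0 = 2 + 0 = 2$)
$p{\left(j{\left(-3 \right)} \right)} 294 = 2 \cdot 294 = 588$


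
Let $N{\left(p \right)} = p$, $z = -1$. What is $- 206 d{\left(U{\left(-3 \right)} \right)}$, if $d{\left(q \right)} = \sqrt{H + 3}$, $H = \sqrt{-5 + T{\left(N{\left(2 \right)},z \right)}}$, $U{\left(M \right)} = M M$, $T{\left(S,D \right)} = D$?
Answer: $- 206 \sqrt{3 + i \sqrt{6}} \approx -381.88 - 136.1 i$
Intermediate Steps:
$U{\left(M \right)} = M^{2}$
$H = i \sqrt{6}$ ($H = \sqrt{-5 - 1} = \sqrt{-6} = i \sqrt{6} \approx 2.4495 i$)
$d{\left(q \right)} = \sqrt{3 + i \sqrt{6}}$ ($d{\left(q \right)} = \sqrt{i \sqrt{6} + 3} = \sqrt{3 + i \sqrt{6}}$)
$- 206 d{\left(U{\left(-3 \right)} \right)} = - 206 \sqrt{3 + i \sqrt{6}}$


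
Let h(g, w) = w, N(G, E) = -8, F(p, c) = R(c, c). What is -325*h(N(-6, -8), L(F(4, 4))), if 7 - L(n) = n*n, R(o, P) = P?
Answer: 2925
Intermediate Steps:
F(p, c) = c
L(n) = 7 - n² (L(n) = 7 - n*n = 7 - n²)
-325*h(N(-6, -8), L(F(4, 4))) = -325*(7 - 1*4²) = -325*(7 - 1*16) = -325*(7 - 16) = -325*(-9) = 2925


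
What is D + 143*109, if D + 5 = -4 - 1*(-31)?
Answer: 15609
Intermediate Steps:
D = 22 (D = -5 + (-4 - 1*(-31)) = -5 + (-4 + 31) = -5 + 27 = 22)
D + 143*109 = 22 + 143*109 = 22 + 15587 = 15609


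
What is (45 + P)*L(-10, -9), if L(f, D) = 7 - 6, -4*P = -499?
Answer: 679/4 ≈ 169.75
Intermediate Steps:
P = 499/4 (P = -1/4*(-499) = 499/4 ≈ 124.75)
L(f, D) = 1
(45 + P)*L(-10, -9) = (45 + 499/4)*1 = (679/4)*1 = 679/4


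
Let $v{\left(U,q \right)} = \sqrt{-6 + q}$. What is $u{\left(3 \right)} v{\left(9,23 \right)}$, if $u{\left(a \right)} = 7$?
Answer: $7 \sqrt{17} \approx 28.862$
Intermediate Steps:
$u{\left(3 \right)} v{\left(9,23 \right)} = 7 \sqrt{-6 + 23} = 7 \sqrt{17}$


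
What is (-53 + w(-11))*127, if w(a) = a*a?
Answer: 8636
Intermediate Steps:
w(a) = a²
(-53 + w(-11))*127 = (-53 + (-11)²)*127 = (-53 + 121)*127 = 68*127 = 8636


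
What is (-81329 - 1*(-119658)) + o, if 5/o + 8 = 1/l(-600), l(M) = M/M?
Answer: 268298/7 ≈ 38328.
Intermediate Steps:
l(M) = 1
o = -5/7 (o = 5/(-8 + 1/1) = 5/(-8 + 1) = 5/(-7) = 5*(-1/7) = -5/7 ≈ -0.71429)
(-81329 - 1*(-119658)) + o = (-81329 - 1*(-119658)) - 5/7 = (-81329 + 119658) - 5/7 = 38329 - 5/7 = 268298/7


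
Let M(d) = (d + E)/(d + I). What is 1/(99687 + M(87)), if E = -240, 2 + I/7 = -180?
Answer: 1187/118328622 ≈ 1.0031e-5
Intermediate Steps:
I = -1274 (I = -14 + 7*(-180) = -14 - 1260 = -1274)
M(d) = (-240 + d)/(-1274 + d) (M(d) = (d - 240)/(d - 1274) = (-240 + d)/(-1274 + d))
1/(99687 + M(87)) = 1/(99687 + (-240 + 87)/(-1274 + 87)) = 1/(99687 - 153/(-1187)) = 1/(99687 - 1/1187*(-153)) = 1/(99687 + 153/1187) = 1/(118328622/1187) = 1187/118328622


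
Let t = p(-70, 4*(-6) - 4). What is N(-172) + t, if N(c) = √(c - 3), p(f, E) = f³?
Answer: -343000 + 5*I*√7 ≈ -3.43e+5 + 13.229*I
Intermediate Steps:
t = -343000 (t = (-70)³ = -343000)
N(c) = √(-3 + c)
N(-172) + t = √(-3 - 172) - 343000 = √(-175) - 343000 = 5*I*√7 - 343000 = -343000 + 5*I*√7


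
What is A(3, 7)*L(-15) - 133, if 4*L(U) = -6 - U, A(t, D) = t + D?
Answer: -221/2 ≈ -110.50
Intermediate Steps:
A(t, D) = D + t
L(U) = -3/2 - U/4 (L(U) = (-6 - U)/4 = -3/2 - U/4)
A(3, 7)*L(-15) - 133 = (7 + 3)*(-3/2 - ¼*(-15)) - 133 = 10*(-3/2 + 15/4) - 133 = 10*(9/4) - 133 = 45/2 - 133 = -221/2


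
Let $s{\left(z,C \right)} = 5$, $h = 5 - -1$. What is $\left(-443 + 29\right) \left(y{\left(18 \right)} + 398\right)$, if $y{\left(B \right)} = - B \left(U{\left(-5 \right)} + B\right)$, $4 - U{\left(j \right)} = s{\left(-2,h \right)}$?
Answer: $-38088$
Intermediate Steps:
$h = 6$ ($h = 5 + 1 = 6$)
$U{\left(j \right)} = -1$ ($U{\left(j \right)} = 4 - 5 = -1$)
$y{\left(B \right)} = - B \left(-1 + B\right)$
$\left(-443 + 29\right) \left(y{\left(18 \right)} + 398\right) = \left(-443 + 29\right) \left(18 \left(1 - 18\right) + 398\right) = - 414 \left(18 \left(1 - 18\right) + 398\right) = - 414 \left(18 \left(-17\right) + 398\right) = - 414 \left(-306 + 398\right) = \left(-414\right) 92 = -38088$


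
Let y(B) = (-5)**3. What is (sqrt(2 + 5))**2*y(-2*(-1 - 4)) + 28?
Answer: -847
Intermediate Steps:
y(B) = -125
(sqrt(2 + 5))**2*y(-2*(-1 - 4)) + 28 = (sqrt(2 + 5))**2*(-125) + 28 = (sqrt(7))**2*(-125) + 28 = 7*(-125) + 28 = -875 + 28 = -847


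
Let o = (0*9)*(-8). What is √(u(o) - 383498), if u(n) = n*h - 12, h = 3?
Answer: I*√383510 ≈ 619.28*I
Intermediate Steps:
o = 0 (o = 0*(-8) = 0)
u(n) = -12 + 3*n (u(n) = n*3 - 12 = 3*n - 12 = -12 + 3*n)
√(u(o) - 383498) = √((-12 + 3*0) - 383498) = √((-12 + 0) - 383498) = √(-12 - 383498) = √(-383510) = I*√383510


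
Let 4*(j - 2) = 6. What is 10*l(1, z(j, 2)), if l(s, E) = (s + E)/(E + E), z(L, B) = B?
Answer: 15/2 ≈ 7.5000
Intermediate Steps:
j = 7/2 (j = 2 + (¼)*6 = 2 + 3/2 = 7/2 ≈ 3.5000)
l(s, E) = (E + s)/(2*E) (l(s, E) = (E + s)/((2*E)) = (E + s)*(1/(2*E)) = (E + s)/(2*E))
10*l(1, z(j, 2)) = 10*((½)*(2 + 1)/2) = 10*((½)*(½)*3) = 10*(¾) = 15/2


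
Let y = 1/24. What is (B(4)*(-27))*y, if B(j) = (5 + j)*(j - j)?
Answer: 0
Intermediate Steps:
y = 1/24 ≈ 0.041667
B(j) = 0 (B(j) = (5 + j)*0 = 0)
(B(4)*(-27))*y = (0*(-27))*(1/24) = 0*(1/24) = 0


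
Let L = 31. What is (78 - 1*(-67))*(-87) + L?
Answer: -12584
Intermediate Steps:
(78 - 1*(-67))*(-87) + L = (78 - 1*(-67))*(-87) + 31 = (78 + 67)*(-87) + 31 = 145*(-87) + 31 = -12615 + 31 = -12584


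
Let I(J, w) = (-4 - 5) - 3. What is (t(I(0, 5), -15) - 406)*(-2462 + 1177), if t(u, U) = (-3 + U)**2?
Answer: 105370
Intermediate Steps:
I(J, w) = -12 (I(J, w) = -9 - 3 = -12)
(t(I(0, 5), -15) - 406)*(-2462 + 1177) = ((-3 - 15)**2 - 406)*(-2462 + 1177) = ((-18)**2 - 406)*(-1285) = (324 - 406)*(-1285) = -82*(-1285) = 105370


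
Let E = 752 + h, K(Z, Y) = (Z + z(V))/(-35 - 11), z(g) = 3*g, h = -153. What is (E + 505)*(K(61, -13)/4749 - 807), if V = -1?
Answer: -1410339488/1583 ≈ -8.9093e+5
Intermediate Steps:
K(Z, Y) = 3/46 - Z/46 (K(Z, Y) = (Z + 3*(-1))/(-35 - 11) = (Z - 3)/(-46) = (-3 + Z)*(-1/46) = 3/46 - Z/46)
E = 599 (E = 752 - 153 = 599)
(E + 505)*(K(61, -13)/4749 - 807) = (599 + 505)*((3/46 - 1/46*61)/4749 - 807) = 1104*((3/46 - 61/46)*(1/4749) - 807) = 1104*(-29/23*1/4749 - 807) = 1104*(-29/109227 - 807) = 1104*(-88146218/109227) = -1410339488/1583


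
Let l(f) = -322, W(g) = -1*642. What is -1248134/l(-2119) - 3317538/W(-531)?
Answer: 155795772/17227 ≈ 9043.7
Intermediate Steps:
W(g) = -642
-1248134/l(-2119) - 3317538/W(-531) = -1248134/(-322) - 3317538/(-642) = -1248134*(-1/322) - 3317538*(-1/642) = 624067/161 + 552923/107 = 155795772/17227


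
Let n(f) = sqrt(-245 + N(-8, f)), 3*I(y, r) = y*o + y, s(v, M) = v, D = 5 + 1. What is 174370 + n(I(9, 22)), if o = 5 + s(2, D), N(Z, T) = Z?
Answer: 174370 + I*sqrt(253) ≈ 1.7437e+5 + 15.906*I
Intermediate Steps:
D = 6
o = 7 (o = 5 + 2 = 7)
I(y, r) = 8*y/3 (I(y, r) = (y*7 + y)/3 = (7*y + y)/3 = (8*y)/3 = 8*y/3)
n(f) = I*sqrt(253) (n(f) = sqrt(-245 - 8) = sqrt(-253) = I*sqrt(253))
174370 + n(I(9, 22)) = 174370 + I*sqrt(253)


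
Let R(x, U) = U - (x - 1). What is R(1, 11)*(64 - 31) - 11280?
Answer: -10917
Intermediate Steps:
R(x, U) = 1 + U - x (R(x, U) = U - (-1 + x) = U + (1 - x) = 1 + U - x)
R(1, 11)*(64 - 31) - 11280 = (1 + 11 - 1*1)*(64 - 31) - 11280 = (1 + 11 - 1)*33 - 11280 = 11*33 - 11280 = 363 - 11280 = -10917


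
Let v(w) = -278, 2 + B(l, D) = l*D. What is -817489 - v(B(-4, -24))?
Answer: -817211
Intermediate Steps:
B(l, D) = -2 + D*l (B(l, D) = -2 + l*D = -2 + D*l)
-817489 - v(B(-4, -24)) = -817489 - 1*(-278) = -817489 + 278 = -817211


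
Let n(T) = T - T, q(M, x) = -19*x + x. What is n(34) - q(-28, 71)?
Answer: 1278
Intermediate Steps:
q(M, x) = -18*x
n(T) = 0
n(34) - q(-28, 71) = 0 - (-18)*71 = 0 - 1*(-1278) = 0 + 1278 = 1278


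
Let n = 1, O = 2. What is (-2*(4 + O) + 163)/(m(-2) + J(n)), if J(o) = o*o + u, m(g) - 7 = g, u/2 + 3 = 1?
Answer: 151/2 ≈ 75.500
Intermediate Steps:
u = -4 (u = -6 + 2*1 = -6 + 2 = -4)
m(g) = 7 + g
J(o) = -4 + o**2 (J(o) = o*o - 4 = o**2 - 4 = -4 + o**2)
(-2*(4 + O) + 163)/(m(-2) + J(n)) = (-2*(4 + 2) + 163)/((7 - 2) + (-4 + 1**2)) = (-2*6 + 163)/(5 + (-4 + 1)) = (-12 + 163)/(5 - 3) = 151/2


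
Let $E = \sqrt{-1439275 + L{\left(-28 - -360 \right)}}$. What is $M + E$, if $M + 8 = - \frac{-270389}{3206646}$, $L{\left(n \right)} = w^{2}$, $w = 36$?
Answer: $- \frac{25382779}{3206646} + i \sqrt{1437979} \approx -7.9157 + 1199.2 i$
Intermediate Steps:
$L{\left(n \right)} = 1296$ ($L{\left(n \right)} = 36^{2} = 1296$)
$E = i \sqrt{1437979}$ ($E = \sqrt{-1439275 + 1296} = \sqrt{-1437979} = i \sqrt{1437979} \approx 1199.2 i$)
$M = - \frac{25382779}{3206646}$ ($M = -8 - - \frac{270389}{3206646} = -8 + \frac{270389}{3206646} = - \frac{25382779}{3206646} \approx -7.9157$)
$M + E = - \frac{25382779}{3206646} + i \sqrt{1437979}$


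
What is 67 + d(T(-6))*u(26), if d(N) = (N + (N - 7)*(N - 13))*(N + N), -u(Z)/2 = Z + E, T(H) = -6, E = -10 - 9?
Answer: 40555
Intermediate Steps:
E = -19
u(Z) = 38 - 2*Z (u(Z) = -2*(Z - 19) = -2*(-19 + Z) = 38 - 2*Z)
d(N) = 2*N*(N + (-13 + N)*(-7 + N)) (d(N) = (N + (-7 + N)*(-13 + N))*(2*N) = (N + (-13 + N)*(-7 + N))*(2*N) = 2*N*(N + (-13 + N)*(-7 + N)))
67 + d(T(-6))*u(26) = 67 + (2*(-6)*(91 + (-6)² - 19*(-6)))*(38 - 2*26) = 67 + (2*(-6)*(91 + 36 + 114))*(38 - 52) = 67 + (2*(-6)*241)*(-14) = 67 - 2892*(-14) = 67 + 40488 = 40555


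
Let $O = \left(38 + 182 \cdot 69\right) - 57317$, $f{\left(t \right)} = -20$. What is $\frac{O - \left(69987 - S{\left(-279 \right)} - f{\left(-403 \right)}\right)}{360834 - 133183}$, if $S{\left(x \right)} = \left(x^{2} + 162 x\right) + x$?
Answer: $- \frac{82364}{227651} \approx -0.3618$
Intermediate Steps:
$S{\left(x \right)} = x^{2} + 163 x$
$O = -44721$ ($O = \left(38 + 12558\right) - 57317 = 12596 - 57317 = -44721$)
$\frac{O - \left(69987 - S{\left(-279 \right)} - f{\left(-403 \right)}\right)}{360834 - 133183} = \frac{-44721 - \left(70007 + 279 \left(163 - 279\right)\right)}{360834 - 133183} = \frac{-44721 - 37643}{227651} = \left(-44721 + \left(\left(32364 - 20\right) - 69987\right)\right) \frac{1}{227651} = \left(-44721 + \left(32344 - 69987\right)\right) \frac{1}{227651} = \left(-44721 - 37643\right) \frac{1}{227651} = \left(-82364\right) \frac{1}{227651} = - \frac{82364}{227651}$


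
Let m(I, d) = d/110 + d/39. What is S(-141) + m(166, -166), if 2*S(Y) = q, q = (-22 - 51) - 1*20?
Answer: -224219/4290 ≈ -52.266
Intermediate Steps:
q = -93 (q = -73 - 20 = -93)
S(Y) = -93/2 (S(Y) = (1/2)*(-93) = -93/2)
m(I, d) = 149*d/4290 (m(I, d) = d*(1/110) + d*(1/39) = d/110 + d/39 = 149*d/4290)
S(-141) + m(166, -166) = -93/2 + (149/4290)*(-166) = -93/2 - 12367/2145 = -224219/4290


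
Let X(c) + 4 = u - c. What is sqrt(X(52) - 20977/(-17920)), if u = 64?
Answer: sqrt(11503590)/1120 ≈ 3.0283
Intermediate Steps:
X(c) = 60 - c (X(c) = -4 + (64 - c) = 60 - c)
sqrt(X(52) - 20977/(-17920)) = sqrt((60 - 1*52) - 20977/(-17920)) = sqrt((60 - 52) - 20977*(-1/17920)) = sqrt(8 + 20977/17920) = sqrt(164337/17920) = sqrt(11503590)/1120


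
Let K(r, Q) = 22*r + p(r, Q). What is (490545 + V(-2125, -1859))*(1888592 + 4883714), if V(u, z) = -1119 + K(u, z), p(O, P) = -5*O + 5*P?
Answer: 3006944497836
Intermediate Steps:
K(r, Q) = 5*Q + 17*r (K(r, Q) = 22*r + (-5*r + 5*Q) = 5*Q + 17*r)
V(u, z) = -1119 + 5*z + 17*u (V(u, z) = -1119 + (5*z + 17*u) = -1119 + 5*z + 17*u)
(490545 + V(-2125, -1859))*(1888592 + 4883714) = (490545 + (-1119 + 5*(-1859) + 17*(-2125)))*(1888592 + 4883714) = (490545 + (-1119 - 9295 - 36125))*6772306 = (490545 - 46539)*6772306 = 444006*6772306 = 3006944497836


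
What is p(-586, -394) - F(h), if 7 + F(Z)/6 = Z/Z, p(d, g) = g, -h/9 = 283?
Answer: -358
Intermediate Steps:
h = -2547 (h = -9*283 = -2547)
F(Z) = -36 (F(Z) = -42 + 6*(Z/Z) = -42 + 6*1 = -42 + 6 = -36)
p(-586, -394) - F(h) = -394 - 1*(-36) = -394 + 36 = -358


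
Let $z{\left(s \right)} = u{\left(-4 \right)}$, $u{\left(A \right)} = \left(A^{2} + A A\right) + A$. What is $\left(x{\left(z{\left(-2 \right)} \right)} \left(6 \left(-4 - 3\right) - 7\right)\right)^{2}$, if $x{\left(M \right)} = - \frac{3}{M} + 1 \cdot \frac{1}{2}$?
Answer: $\frac{5929}{16} \approx 370.56$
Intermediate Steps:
$u{\left(A \right)} = A + 2 A^{2}$ ($u{\left(A \right)} = \left(A^{2} + A^{2}\right) + A = 2 A^{2} + A = A + 2 A^{2}$)
$z{\left(s \right)} = 28$ ($z{\left(s \right)} = - 4 \left(1 + 2 \left(-4\right)\right) = - 4 \left(1 - 8\right) = \left(-4\right) \left(-7\right) = 28$)
$x{\left(M \right)} = \frac{1}{2} - \frac{3}{M}$ ($x{\left(M \right)} = - \frac{3}{M} + 1 \cdot \frac{1}{2} = - \frac{3}{M} + \frac{1}{2} = \frac{1}{2} - \frac{3}{M}$)
$\left(x{\left(z{\left(-2 \right)} \right)} \left(6 \left(-4 - 3\right) - 7\right)\right)^{2} = \left(\frac{-6 + 28}{2 \cdot 28} \left(6 \left(-4 - 3\right) - 7\right)\right)^{2} = \left(\frac{1}{2} \cdot \frac{1}{28} \cdot 22 \left(6 \left(-7\right) - 7\right)\right)^{2} = \left(\frac{11 \left(-42 - 7\right)}{28}\right)^{2} = \left(\frac{11}{28} \left(-49\right)\right)^{2} = \left(- \frac{77}{4}\right)^{2} = \frac{5929}{16}$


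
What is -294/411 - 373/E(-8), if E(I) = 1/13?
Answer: -664411/137 ≈ -4849.7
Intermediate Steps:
E(I) = 1/13
-294/411 - 373/E(-8) = -294/411 - 373/1/13 = -294*1/411 - 373*13 = -98/137 - 4849 = -664411/137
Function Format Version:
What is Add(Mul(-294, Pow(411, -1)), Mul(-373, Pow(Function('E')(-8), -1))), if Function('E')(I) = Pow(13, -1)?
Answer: Rational(-664411, 137) ≈ -4849.7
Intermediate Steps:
Function('E')(I) = Rational(1, 13)
Add(Mul(-294, Pow(411, -1)), Mul(-373, Pow(Function('E')(-8), -1))) = Add(Mul(-294, Pow(411, -1)), Mul(-373, Pow(Rational(1, 13), -1))) = Add(Mul(-294, Rational(1, 411)), Mul(-373, 13)) = Add(Rational(-98, 137), -4849) = Rational(-664411, 137)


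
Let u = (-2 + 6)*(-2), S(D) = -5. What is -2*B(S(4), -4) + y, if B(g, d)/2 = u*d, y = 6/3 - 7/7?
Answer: -127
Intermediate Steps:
y = 1 (y = 6*(⅓) - 7*⅐ = 2 - 1 = 1)
u = -8 (u = 4*(-2) = -8)
B(g, d) = -16*d (B(g, d) = 2*(-8*d) = -16*d)
-2*B(S(4), -4) + y = -(-32)*(-4) + 1 = -2*64 + 1 = -128 + 1 = -127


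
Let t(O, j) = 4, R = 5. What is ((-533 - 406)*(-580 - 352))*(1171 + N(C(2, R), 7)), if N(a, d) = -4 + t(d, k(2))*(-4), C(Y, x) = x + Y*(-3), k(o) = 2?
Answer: 1007295348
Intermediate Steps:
C(Y, x) = x - 3*Y
N(a, d) = -20 (N(a, d) = -4 + 4*(-4) = -4 - 16 = -20)
((-533 - 406)*(-580 - 352))*(1171 + N(C(2, R), 7)) = ((-533 - 406)*(-580 - 352))*(1171 - 20) = -939*(-932)*1151 = 875148*1151 = 1007295348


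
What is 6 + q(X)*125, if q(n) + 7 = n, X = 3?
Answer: -494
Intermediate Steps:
q(n) = -7 + n
6 + q(X)*125 = 6 + (-7 + 3)*125 = 6 - 4*125 = 6 - 500 = -494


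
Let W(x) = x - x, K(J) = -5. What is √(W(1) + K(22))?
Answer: I*√5 ≈ 2.2361*I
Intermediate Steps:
W(x) = 0
√(W(1) + K(22)) = √(0 - 5) = √(-5) = I*√5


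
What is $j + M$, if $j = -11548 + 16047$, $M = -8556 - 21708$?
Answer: $-25765$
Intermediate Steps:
$M = -30264$ ($M = -8556 - 21708 = -30264$)
$j = 4499$
$j + M = 4499 - 30264 = -25765$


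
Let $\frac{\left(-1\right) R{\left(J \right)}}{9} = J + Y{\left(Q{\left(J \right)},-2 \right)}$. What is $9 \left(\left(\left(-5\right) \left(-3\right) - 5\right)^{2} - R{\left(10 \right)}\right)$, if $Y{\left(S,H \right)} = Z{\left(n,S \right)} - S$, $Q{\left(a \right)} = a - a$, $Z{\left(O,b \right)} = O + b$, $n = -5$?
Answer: $1305$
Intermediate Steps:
$Q{\left(a \right)} = 0$
$Y{\left(S,H \right)} = -5$ ($Y{\left(S,H \right)} = \left(-5 + S\right) - S = -5$)
$R{\left(J \right)} = 45 - 9 J$ ($R{\left(J \right)} = - 9 \left(J - 5\right) = - 9 \left(-5 + J\right) = 45 - 9 J$)
$9 \left(\left(\left(-5\right) \left(-3\right) - 5\right)^{2} - R{\left(10 \right)}\right) = 9 \left(\left(\left(-5\right) \left(-3\right) - 5\right)^{2} - \left(45 - 90\right)\right) = 9 \left(\left(15 - 5\right)^{2} - \left(45 - 90\right)\right) = 9 \left(10^{2} - -45\right) = 9 \left(100 + 45\right) = 9 \cdot 145 = 1305$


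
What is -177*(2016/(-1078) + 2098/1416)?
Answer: 21179/308 ≈ 68.763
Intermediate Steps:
-177*(2016/(-1078) + 2098/1416) = -177*(2016*(-1/1078) + 2098*(1/1416)) = -177*(-144/77 + 1049/708) = -177*(-21179/54516) = 21179/308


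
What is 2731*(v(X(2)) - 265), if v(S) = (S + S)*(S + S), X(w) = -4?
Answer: -548931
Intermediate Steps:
v(S) = 4*S**2 (v(S) = (2*S)*(2*S) = 4*S**2)
2731*(v(X(2)) - 265) = 2731*(4*(-4)**2 - 265) = 2731*(4*16 - 265) = 2731*(64 - 265) = 2731*(-201) = -548931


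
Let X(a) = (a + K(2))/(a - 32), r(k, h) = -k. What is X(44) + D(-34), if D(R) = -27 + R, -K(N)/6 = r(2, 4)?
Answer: -169/3 ≈ -56.333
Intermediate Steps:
K(N) = 12 (K(N) = -(-6)*2 = -6*(-2) = 12)
X(a) = (12 + a)/(-32 + a) (X(a) = (a + 12)/(a - 32) = (12 + a)/(-32 + a))
X(44) + D(-34) = (12 + 44)/(-32 + 44) + (-27 - 34) = 56/12 - 61 = (1/12)*56 - 61 = 14/3 - 61 = -169/3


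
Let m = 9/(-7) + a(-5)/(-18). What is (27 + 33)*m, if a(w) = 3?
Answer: -610/7 ≈ -87.143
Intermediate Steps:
m = -61/42 (m = 9/(-7) + 3/(-18) = 9*(-⅐) + 3*(-1/18) = -9/7 - ⅙ = -61/42 ≈ -1.4524)
(27 + 33)*m = (27 + 33)*(-61/42) = 60*(-61/42) = -610/7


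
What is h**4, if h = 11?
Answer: 14641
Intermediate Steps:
h**4 = 11**4 = 14641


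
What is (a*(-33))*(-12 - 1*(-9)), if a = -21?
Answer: -2079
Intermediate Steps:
(a*(-33))*(-12 - 1*(-9)) = (-21*(-33))*(-12 - 1*(-9)) = 693*(-12 + 9) = 693*(-3) = -2079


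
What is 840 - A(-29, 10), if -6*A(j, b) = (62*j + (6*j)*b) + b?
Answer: 252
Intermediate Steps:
A(j, b) = -31*j/3 - b/6 - b*j (A(j, b) = -((62*j + (6*j)*b) + b)/6 = -((62*j + 6*b*j) + b)/6 = -(b + 62*j + 6*b*j)/6 = -31*j/3 - b/6 - b*j)
840 - A(-29, 10) = 840 - (-31/3*(-29) - ⅙*10 - 1*10*(-29)) = 840 - (899/3 - 5/3 + 290) = 840 - 1*588 = 840 - 588 = 252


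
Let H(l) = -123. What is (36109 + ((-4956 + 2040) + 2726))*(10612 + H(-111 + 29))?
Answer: 376754391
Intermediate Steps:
(36109 + ((-4956 + 2040) + 2726))*(10612 + H(-111 + 29)) = (36109 + ((-4956 + 2040) + 2726))*(10612 - 123) = (36109 + (-2916 + 2726))*10489 = (36109 - 190)*10489 = 35919*10489 = 376754391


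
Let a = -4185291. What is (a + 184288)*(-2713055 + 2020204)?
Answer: 2772098929553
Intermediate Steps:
(a + 184288)*(-2713055 + 2020204) = (-4185291 + 184288)*(-2713055 + 2020204) = -4001003*(-692851) = 2772098929553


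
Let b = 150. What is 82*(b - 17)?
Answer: 10906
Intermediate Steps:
82*(b - 17) = 82*(150 - 17) = 82*133 = 10906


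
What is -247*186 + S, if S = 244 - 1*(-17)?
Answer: -45681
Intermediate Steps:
S = 261 (S = 244 + 17 = 261)
-247*186 + S = -247*186 + 261 = -45942 + 261 = -45681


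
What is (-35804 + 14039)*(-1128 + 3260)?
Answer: -46402980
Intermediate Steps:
(-35804 + 14039)*(-1128 + 3260) = -21765*2132 = -46402980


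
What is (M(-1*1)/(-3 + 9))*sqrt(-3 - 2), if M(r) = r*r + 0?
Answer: I*sqrt(5)/6 ≈ 0.37268*I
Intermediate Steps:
M(r) = r**2 (M(r) = r**2 + 0 = r**2)
(M(-1*1)/(-3 + 9))*sqrt(-3 - 2) = ((-1*1)**2/(-3 + 9))*sqrt(-3 - 2) = ((-1)**2/6)*sqrt(-5) = ((1/6)*1)*(I*sqrt(5)) = (I*sqrt(5))/6 = I*sqrt(5)/6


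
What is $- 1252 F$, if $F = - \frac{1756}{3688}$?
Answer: $\frac{274814}{461} \approx 596.13$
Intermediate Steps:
$F = - \frac{439}{922}$ ($F = \left(-1756\right) \frac{1}{3688} = - \frac{439}{922} \approx -0.47614$)
$- 1252 F = \left(-1252\right) \left(- \frac{439}{922}\right) = \frac{274814}{461}$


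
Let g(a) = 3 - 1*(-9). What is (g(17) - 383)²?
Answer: 137641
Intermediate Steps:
g(a) = 12 (g(a) = 3 + 9 = 12)
(g(17) - 383)² = (12 - 383)² = (-371)² = 137641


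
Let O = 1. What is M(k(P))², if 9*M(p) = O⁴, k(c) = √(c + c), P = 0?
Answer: 1/81 ≈ 0.012346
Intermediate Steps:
k(c) = √2*√c (k(c) = √(2*c) = √2*√c)
M(p) = ⅑ (M(p) = (⅑)*1⁴ = (⅑)*1 = ⅑)
M(k(P))² = (⅑)² = 1/81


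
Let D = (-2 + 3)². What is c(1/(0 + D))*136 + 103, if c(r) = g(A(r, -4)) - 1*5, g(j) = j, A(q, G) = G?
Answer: -1121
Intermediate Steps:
D = 1 (D = 1² = 1)
c(r) = -9 (c(r) = -4 - 1*5 = -4 - 5 = -9)
c(1/(0 + D))*136 + 103 = -9*136 + 103 = -1224 + 103 = -1121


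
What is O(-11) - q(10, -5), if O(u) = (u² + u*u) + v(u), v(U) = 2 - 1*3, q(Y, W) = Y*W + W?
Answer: 296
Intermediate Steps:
q(Y, W) = W + W*Y (q(Y, W) = W*Y + W = W + W*Y)
v(U) = -1 (v(U) = 2 - 3 = -1)
O(u) = -1 + 2*u² (O(u) = (u² + u*u) - 1 = (u² + u²) - 1 = 2*u² - 1 = -1 + 2*u²)
O(-11) - q(10, -5) = (-1 + 2*(-11)²) - (-5)*(1 + 10) = (-1 + 2*121) - (-5)*11 = (-1 + 242) - 1*(-55) = 241 + 55 = 296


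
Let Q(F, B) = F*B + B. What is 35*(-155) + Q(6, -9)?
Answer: -5488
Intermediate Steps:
Q(F, B) = B + B*F (Q(F, B) = B*F + B = B + B*F)
35*(-155) + Q(6, -9) = 35*(-155) - 9*(1 + 6) = -5425 - 9*7 = -5425 - 63 = -5488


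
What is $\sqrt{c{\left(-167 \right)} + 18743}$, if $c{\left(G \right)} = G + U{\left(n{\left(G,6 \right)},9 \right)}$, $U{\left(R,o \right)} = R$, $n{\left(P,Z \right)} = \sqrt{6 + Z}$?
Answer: $\sqrt{18576 + 2 \sqrt{3}} \approx 136.31$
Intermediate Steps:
$c{\left(G \right)} = G + 2 \sqrt{3}$ ($c{\left(G \right)} = G + \sqrt{6 + 6} = G + \sqrt{12} = G + 2 \sqrt{3}$)
$\sqrt{c{\left(-167 \right)} + 18743} = \sqrt{\left(-167 + 2 \sqrt{3}\right) + 18743} = \sqrt{18576 + 2 \sqrt{3}}$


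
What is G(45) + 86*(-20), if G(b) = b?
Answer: -1675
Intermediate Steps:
G(45) + 86*(-20) = 45 + 86*(-20) = 45 - 1720 = -1675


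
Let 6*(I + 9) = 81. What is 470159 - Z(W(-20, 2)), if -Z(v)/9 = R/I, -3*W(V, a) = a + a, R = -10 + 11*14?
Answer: 470447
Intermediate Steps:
R = 144 (R = -10 + 154 = 144)
W(V, a) = -2*a/3 (W(V, a) = -(a + a)/3 = -2*a/3)
I = 9/2 (I = -9 + (1/6)*81 = -9 + 27/2 = 9/2 ≈ 4.5000)
Z(v) = -288 (Z(v) = -1296/9/2 = -1296*2/9 = -9*32 = -288)
470159 - Z(W(-20, 2)) = 470159 - 1*(-288) = 470159 + 288 = 470447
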